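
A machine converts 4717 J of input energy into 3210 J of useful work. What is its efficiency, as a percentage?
η = W_out/W_in = 3210/4717 = 68.05%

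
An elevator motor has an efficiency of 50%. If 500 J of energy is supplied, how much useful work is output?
W_out = η·W_in = 0.5·500 = 250.0 J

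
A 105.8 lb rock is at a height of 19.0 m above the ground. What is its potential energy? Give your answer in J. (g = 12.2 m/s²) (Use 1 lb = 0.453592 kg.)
Convert to SI: m = 47.99 kg, h = 19.0 m
PE = mgh = (47.99)(12.2)(19.0) = 11120 J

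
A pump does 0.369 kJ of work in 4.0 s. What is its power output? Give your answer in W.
Convert to SI: W = 369.0 J, t = 4.0 s
P = W/t = 369.0/4.0 = 92.25 W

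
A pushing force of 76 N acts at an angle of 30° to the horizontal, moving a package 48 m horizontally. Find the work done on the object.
W = F·d·cosθ = (76)(48)cos(30°) = 3159 J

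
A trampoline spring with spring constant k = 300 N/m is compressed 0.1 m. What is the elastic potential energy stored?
PE = ½kx² = ½(300)(0.1)² = 1.5 J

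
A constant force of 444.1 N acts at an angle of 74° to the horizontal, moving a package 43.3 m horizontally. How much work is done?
W = F·d·cosθ = (444.1)(43.3)cos(74°) = 5300 J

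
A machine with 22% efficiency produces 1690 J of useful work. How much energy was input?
W_in = W_out/η = 1690/0.22 = 7682 J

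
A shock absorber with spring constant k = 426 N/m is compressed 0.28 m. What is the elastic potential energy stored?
PE = ½kx² = ½(426)(0.28)² = 16.7 J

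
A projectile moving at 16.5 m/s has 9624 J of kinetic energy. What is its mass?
m = 2·KE/v² = 2·9624/(16.5)² = 70.7 kg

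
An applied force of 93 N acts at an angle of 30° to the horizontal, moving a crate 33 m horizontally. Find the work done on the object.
W = F·d·cosθ = (93)(33)cos(30°) = 2658 J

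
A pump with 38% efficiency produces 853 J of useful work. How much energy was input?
W_in = W_out/η = 853/0.38 = 2245 J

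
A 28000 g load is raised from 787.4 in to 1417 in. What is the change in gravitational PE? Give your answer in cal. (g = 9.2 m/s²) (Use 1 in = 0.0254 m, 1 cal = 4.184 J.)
Convert to SI: m = 28.0 kg, Δh = 15.9918 m
ΔPE = mgΔh = (28.0)(9.2)(15.9918) = 4119.5 J = 984.6 cal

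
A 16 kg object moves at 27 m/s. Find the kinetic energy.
KE = ½mv² = ½(16)(27)² = 5832.0 J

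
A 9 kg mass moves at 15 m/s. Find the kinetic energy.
KE = ½mv² = ½(9)(15)² = 1012.5 J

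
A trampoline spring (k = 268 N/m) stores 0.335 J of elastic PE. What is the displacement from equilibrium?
x = √(2·PE/k) = √(2·0.335/268) = 0.05 m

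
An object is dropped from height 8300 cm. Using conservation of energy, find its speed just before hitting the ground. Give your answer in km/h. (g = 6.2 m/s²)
Convert to SI: h = 83.0 m
mgh = ½mv² ⇒ v = √(2gh) = √(2·6.2·83.0) = 32.0811 m/s = 115.5 km/h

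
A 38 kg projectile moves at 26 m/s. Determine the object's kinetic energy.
KE = ½mv² = ½(38)(26)² = 12844.0 J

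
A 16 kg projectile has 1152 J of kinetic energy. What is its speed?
v = √(2·KE/m) = √(2·1152/16) = 12.0 m/s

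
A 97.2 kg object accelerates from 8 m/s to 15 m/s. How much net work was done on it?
W = ΔKE = ½m(v₂² − v₁²) = ½(97.2)(15² − 8²) = 7824.6 J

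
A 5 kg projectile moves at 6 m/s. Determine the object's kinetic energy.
KE = ½mv² = ½(5)(6)² = 90.0 J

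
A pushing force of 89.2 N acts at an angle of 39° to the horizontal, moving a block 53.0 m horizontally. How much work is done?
W = F·d·cosθ = (89.2)(53.0)cos(39°) = 3674 J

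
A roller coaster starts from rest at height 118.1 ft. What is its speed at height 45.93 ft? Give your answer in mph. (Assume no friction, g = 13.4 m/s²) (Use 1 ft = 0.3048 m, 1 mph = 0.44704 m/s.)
Convert to SI: h₁−h₂ = 21.9974 m
mgh₁ = mgh₂ + ½mv² ⇒ v = √(2g(h₁−h₂)) = √(2·13.4·21.9974) = 24.2803 m/s = 54.31 mph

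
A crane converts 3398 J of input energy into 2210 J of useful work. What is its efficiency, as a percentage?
η = W_out/W_in = 2210/3398 = 65.04%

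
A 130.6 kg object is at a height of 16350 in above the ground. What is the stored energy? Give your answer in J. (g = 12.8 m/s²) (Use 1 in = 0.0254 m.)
Convert to SI: m = 130.6 kg, h = 415.29 m
PE = mgh = (130.6)(12.8)(415.29) = 694200 J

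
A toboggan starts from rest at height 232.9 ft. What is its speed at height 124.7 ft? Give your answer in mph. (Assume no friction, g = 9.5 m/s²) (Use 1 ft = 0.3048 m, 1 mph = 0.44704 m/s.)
Convert to SI: h₁−h₂ = 32.9794 m
mgh₁ = mgh₂ + ½mv² ⇒ v = √(2g(h₁−h₂)) = √(2·9.5·32.9794) = 25.0321 m/s = 56.0 mph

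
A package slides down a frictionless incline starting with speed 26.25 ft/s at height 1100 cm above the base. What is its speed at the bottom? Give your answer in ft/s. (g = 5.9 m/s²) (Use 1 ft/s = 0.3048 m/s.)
Convert to SI: v₀ = 8.001 m/s, h = 11.0 m
½mv₀² + mgh = ½mv² ⇒ v = √(v₀² + 2gh) = √(8.001² + 2·5.9·11.0) = 13.9218 m/s = 45.68 ft/s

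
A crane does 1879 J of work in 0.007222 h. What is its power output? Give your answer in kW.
Convert to SI: W = 1879.0 J, t = 25.9992 s
P = W/t = 1879.0/25.9992 = 72.2715 W = 0.07227 kW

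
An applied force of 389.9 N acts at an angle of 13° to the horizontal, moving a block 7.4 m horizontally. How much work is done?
W = F·d·cosθ = (389.9)(7.4)cos(13°) = 2811 J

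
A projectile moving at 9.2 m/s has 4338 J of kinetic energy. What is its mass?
m = 2·KE/v² = 2·4338/(9.2)² = 102.5 kg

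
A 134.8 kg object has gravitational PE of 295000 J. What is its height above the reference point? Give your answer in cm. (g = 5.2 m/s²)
h = PE/(mg) = 295000/(134.8·5.2) = 420.851 m = 42090 cm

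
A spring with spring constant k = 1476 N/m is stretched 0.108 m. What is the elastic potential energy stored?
PE = ½kx² = ½(1476)(0.108)² = 8.608 J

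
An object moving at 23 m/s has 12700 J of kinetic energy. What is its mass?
m = 2·KE/v² = 2·12700/(23)² = 48.02 kg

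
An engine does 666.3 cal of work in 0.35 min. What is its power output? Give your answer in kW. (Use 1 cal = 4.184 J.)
Convert to SI: W = 2787.8 J, t = 21.0 s
P = W/t = 2787.8/21.0 = 132.752 W = 0.1328 kW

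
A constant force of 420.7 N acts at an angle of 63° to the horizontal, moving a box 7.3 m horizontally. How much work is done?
W = F·d·cosθ = (420.7)(7.3)cos(63°) = 1394 J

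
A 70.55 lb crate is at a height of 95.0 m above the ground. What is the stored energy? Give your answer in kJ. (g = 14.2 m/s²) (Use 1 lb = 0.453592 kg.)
Convert to SI: m = 32.0009 kg, h = 95.0 m
PE = mgh = (32.0009)(14.2)(95.0) = 43169.2 J = 43.17 kJ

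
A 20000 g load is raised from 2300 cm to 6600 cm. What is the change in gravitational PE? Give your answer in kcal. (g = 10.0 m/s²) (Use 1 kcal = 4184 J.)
Convert to SI: m = 20.0 kg, Δh = 43.0 m
ΔPE = mgΔh = (20.0)(10.0)(43.0) = 8600.0 J = 2.055 kcal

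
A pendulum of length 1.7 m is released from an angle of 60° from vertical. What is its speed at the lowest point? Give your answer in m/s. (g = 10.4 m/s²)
h = L(1 − cosθ) = 1.7(1 − cos60°) = 0.85 m
v = √(2gh) = √(2·10.4·0.85) = 4.205 m/s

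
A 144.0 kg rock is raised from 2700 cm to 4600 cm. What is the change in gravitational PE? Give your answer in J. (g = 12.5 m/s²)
Convert to SI: m = 144.0 kg, Δh = 19.0 m
ΔPE = mgΔh = (144.0)(12.5)(19.0) = 34200 J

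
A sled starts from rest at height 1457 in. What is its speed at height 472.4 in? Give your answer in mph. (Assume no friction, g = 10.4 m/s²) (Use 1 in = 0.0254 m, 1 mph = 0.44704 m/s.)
Convert to SI: h₁−h₂ = 25.0088 m
mgh₁ = mgh₂ + ½mv² ⇒ v = √(2g(h₁−h₂)) = √(2·10.4·25.0088) = 22.8075 m/s = 51.02 mph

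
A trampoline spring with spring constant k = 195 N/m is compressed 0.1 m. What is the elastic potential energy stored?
PE = ½kx² = ½(195)(0.1)² = 0.975 J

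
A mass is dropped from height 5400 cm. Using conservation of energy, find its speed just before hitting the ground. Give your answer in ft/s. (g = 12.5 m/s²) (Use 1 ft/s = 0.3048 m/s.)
Convert to SI: h = 54.0 m
mgh = ½mv² ⇒ v = √(2gh) = √(2·12.5·54.0) = 36.7423 m/s = 120.5 ft/s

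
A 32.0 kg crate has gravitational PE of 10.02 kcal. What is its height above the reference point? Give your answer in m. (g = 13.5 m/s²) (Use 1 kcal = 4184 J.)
Convert to SI: m = 32.0 kg, PE = 41923.7 J
h = PE/(mg) = 41923.7/(32.0·13.5) = 97.05 m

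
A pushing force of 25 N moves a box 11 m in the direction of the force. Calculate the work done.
W = F·d = (25)(11) = 275.0 J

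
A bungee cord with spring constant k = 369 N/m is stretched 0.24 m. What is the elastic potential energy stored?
PE = ½kx² = ½(369)(0.24)² = 10.63 J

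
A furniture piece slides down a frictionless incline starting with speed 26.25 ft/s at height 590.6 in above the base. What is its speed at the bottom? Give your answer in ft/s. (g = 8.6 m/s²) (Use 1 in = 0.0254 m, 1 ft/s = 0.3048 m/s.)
Convert to SI: v₀ = 8.001 m/s, h = 15.0012 m
½mv₀² + mgh = ½mv² ⇒ v = √(v₀² + 2gh) = √(8.001² + 2·8.6·15.0012) = 17.9454 m/s = 58.88 ft/s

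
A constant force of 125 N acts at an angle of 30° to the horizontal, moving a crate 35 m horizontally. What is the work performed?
W = F·d·cosθ = (125)(35)cos(30°) = 3789 J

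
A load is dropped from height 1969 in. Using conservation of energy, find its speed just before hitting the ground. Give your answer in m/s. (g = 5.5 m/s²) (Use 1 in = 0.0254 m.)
Convert to SI: h = 50.0126 m
mgh = ½mv² ⇒ v = √(2gh) = √(2·5.5·50.0126) = 23.46 m/s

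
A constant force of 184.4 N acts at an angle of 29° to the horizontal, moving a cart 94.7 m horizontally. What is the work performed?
W = F·d·cosθ = (184.4)(94.7)cos(29°) = 15270 J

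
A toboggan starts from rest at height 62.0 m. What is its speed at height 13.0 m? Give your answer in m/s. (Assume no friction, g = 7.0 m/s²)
mgh₁ = mgh₂ + ½mv² ⇒ v = √(2g(h₁−h₂)) = √(2·7.0·49.0) = 26.19 m/s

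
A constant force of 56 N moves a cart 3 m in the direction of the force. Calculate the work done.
W = F·d = (56)(3) = 168.0 J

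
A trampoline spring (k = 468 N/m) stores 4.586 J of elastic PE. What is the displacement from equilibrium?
x = √(2·PE/k) = √(2·4.586/468) = 0.14 m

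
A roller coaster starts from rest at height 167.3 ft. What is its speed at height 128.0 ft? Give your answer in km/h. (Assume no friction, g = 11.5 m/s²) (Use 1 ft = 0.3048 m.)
Convert to SI: h₁−h₂ = 11.9786 m
mgh₁ = mgh₂ + ½mv² ⇒ v = √(2g(h₁−h₂)) = √(2·11.5·11.9786) = 16.5985 m/s = 59.75 km/h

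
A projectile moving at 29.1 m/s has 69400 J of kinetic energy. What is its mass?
m = 2·KE/v² = 2·69400/(29.1)² = 163.9 kg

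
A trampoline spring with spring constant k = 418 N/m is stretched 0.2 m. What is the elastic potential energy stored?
PE = ½kx² = ½(418)(0.2)² = 8.36 J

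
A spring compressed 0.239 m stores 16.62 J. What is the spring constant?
k = 2·PE/x² = 2·16.62/(0.239)² = 581.9 N/m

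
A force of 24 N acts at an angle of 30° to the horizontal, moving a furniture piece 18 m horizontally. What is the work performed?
W = F·d·cosθ = (24)(18)cos(30°) = 374.1 J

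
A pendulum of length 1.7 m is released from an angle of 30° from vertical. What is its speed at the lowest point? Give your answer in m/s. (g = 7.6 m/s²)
h = L(1 − cosθ) = 1.7(1 − cos30°) = 0.227757 m
v = √(2gh) = √(2·7.6·0.227757) = 1.861 m/s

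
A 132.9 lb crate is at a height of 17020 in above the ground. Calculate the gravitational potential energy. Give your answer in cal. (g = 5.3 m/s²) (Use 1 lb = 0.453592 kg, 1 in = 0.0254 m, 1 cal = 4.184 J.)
Convert to SI: m = 60.2824 kg, h = 432.308 m
PE = mgh = (60.2824)(5.3)(432.308) = 138121 J = 33010 cal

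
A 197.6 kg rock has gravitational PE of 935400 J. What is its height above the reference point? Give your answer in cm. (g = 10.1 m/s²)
h = PE/(mg) = 935400/(197.6·10.1) = 468.694 m = 46870 cm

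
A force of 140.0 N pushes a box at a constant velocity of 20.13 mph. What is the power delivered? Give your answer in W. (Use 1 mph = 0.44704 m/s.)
Convert to SI: F = 140.0 N, v = 8.99892 m/s
P = Fv = (140.0)(8.99892) = 1260 W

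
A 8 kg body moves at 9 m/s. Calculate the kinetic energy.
KE = ½mv² = ½(8)(9)² = 324.0 J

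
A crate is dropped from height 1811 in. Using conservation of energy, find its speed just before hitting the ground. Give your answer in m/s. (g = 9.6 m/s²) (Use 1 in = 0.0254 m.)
Convert to SI: h = 45.9994 m
mgh = ½mv² ⇒ v = √(2gh) = √(2·9.6·45.9994) = 29.72 m/s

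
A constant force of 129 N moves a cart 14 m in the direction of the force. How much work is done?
W = F·d = (129)(14) = 1806 J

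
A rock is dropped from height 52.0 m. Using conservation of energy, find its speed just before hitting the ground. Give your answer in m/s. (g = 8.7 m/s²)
mgh = ½mv² ⇒ v = √(2gh) = √(2·8.7·52.0) = 30.08 m/s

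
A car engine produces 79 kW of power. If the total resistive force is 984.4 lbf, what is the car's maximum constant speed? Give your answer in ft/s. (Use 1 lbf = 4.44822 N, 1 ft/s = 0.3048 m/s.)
Convert to SI: F = 4378.83 N
P = Fv ⇒ v = P/F = 79000 W/4378.83 N = 18.0414 m/s = 59.19 ft/s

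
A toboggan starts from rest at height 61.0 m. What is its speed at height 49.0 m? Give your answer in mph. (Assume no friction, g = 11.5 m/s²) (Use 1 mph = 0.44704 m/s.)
mgh₁ = mgh₂ + ½mv² ⇒ v = √(2g(h₁−h₂)) = √(2·11.5·12.0) = 16.6132 m/s = 37.16 mph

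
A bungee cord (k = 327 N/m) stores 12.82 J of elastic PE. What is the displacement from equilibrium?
x = √(2·PE/k) = √(2·12.82/327) = 0.28 m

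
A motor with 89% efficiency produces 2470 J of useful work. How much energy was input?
W_in = W_out/η = 2470/0.89 = 2775 J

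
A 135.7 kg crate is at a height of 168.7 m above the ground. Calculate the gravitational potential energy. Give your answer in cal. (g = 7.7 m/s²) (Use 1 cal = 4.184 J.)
PE = mgh = (135.7)(7.7)(168.7) = 176273 J = 42130 cal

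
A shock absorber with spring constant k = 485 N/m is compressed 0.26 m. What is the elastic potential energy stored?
PE = ½kx² = ½(485)(0.26)² = 16.39 J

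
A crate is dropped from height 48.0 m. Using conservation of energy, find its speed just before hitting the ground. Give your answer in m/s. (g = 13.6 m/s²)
mgh = ½mv² ⇒ v = √(2gh) = √(2·13.6·48.0) = 36.13 m/s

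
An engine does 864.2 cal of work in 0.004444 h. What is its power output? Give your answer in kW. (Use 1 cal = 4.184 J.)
Convert to SI: W = 3615.81 J, t = 15.9984 s
P = W/t = 3615.81/15.9984 = 226.011 W = 0.226 kW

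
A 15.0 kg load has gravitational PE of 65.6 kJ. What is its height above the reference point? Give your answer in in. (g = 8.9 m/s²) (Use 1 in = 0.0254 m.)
Convert to SI: m = 15.0 kg, PE = 65600.0 J
h = PE/(mg) = 65600.0/(15.0·8.9) = 491.386 m = 19350 in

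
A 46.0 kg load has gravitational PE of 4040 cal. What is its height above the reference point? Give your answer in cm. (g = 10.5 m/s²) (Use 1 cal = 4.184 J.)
Convert to SI: m = 46.0 kg, PE = 16903.4 J
h = PE/(mg) = 16903.4/(46.0·10.5) = 34.9966 m = 3500 cm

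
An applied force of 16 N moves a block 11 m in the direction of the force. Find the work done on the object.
W = F·d = (16)(11) = 176.0 J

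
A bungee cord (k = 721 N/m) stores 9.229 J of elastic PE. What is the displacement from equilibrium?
x = √(2·PE/k) = √(2·9.229/721) = 0.16 m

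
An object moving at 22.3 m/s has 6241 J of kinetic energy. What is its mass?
m = 2·KE/v² = 2·6241/(22.3)² = 25.1 kg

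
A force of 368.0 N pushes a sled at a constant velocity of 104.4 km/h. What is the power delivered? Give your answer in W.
Convert to SI: F = 368.0 N, v = 29.0 m/s
P = Fv = (368.0)(29.0) = 10670 W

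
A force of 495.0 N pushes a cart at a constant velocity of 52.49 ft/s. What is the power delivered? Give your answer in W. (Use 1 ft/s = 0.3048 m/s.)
Convert to SI: F = 495.0 N, v = 15.999 m/s
P = Fv = (495.0)(15.999) = 7919 W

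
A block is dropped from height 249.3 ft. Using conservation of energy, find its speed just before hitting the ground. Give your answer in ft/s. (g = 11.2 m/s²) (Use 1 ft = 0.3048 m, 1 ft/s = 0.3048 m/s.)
Convert to SI: h = 75.9866 m
mgh = ½mv² ⇒ v = √(2gh) = √(2·11.2·75.9866) = 41.2565 m/s = 135.4 ft/s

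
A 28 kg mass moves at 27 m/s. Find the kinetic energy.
KE = ½mv² = ½(28)(27)² = 10206.0 J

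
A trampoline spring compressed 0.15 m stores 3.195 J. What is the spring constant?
k = 2·PE/x² = 2·3.195/(0.15)² = 284.0 N/m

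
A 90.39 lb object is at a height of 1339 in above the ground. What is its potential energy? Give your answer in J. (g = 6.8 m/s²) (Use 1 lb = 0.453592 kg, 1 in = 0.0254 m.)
Convert to SI: m = 41.0002 kg, h = 34.0106 m
PE = mgh = (41.0002)(6.8)(34.0106) = 9482 J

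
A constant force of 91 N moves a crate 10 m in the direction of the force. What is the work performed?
W = F·d = (91)(10) = 910.0 J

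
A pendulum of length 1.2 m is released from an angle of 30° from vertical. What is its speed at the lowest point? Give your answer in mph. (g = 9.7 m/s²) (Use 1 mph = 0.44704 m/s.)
h = L(1 − cosθ) = 1.2(1 − cos30°) = 0.16077 m
v = √(2gh) = √(2·9.7·0.16077) = 1.76605 m/s = 3.951 mph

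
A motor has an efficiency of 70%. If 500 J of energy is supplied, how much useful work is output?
W_out = η·W_in = 0.7·500 = 350.0 J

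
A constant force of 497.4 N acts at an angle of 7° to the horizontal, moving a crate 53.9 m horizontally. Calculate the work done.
W = F·d·cosθ = (497.4)(53.9)cos(7°) = 26610 J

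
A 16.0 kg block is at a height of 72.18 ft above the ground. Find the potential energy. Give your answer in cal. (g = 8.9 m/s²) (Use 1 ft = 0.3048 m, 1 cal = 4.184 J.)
Convert to SI: m = 16.0 kg, h = 22.0005 m
PE = mgh = (16.0)(8.9)(22.0005) = 3132.87 J = 748.8 cal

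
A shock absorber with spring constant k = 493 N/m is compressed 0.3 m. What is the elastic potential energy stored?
PE = ½kx² = ½(493)(0.3)² = 22.19 J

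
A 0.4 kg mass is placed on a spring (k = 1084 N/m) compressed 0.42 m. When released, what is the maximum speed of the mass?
½kx² = ½mv² ⇒ v = x√(k/m) = (0.42)√(1084/0.4) = 21.86 m/s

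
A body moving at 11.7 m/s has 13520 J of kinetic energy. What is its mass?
m = 2·KE/v² = 2·13520/(11.7)² = 197.5 kg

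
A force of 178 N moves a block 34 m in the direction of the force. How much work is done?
W = F·d = (178)(34) = 6052 J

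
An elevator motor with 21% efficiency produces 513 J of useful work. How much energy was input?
W_in = W_out/η = 513/0.21 = 2443 J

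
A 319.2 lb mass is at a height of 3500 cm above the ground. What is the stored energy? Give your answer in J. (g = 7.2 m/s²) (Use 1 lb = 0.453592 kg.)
Convert to SI: m = 144.787 kg, h = 35.0 m
PE = mgh = (144.787)(7.2)(35.0) = 36490 J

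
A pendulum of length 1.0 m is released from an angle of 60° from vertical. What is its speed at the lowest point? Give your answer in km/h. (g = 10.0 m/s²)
h = L(1 − cosθ) = 1.0(1 − cos60°) = 0.5 m
v = √(2gh) = √(2·10.0·0.5) = 3.16228 m/s = 11.38 km/h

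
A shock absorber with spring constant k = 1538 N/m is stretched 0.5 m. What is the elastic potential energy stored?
PE = ½kx² = ½(1538)(0.5)² = 192.3 J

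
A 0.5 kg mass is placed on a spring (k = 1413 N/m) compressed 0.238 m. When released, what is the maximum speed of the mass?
½kx² = ½mv² ⇒ v = x√(k/m) = (0.238)√(1413/0.5) = 12.65 m/s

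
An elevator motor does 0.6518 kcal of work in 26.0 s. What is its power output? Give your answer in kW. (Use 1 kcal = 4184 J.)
Convert to SI: W = 2727.13 J, t = 26.0 s
P = W/t = 2727.13/26.0 = 104.89 W = 0.1049 kW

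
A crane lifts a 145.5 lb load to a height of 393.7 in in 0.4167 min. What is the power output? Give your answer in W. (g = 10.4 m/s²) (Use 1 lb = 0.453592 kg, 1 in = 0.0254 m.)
Convert to SI: m = 65.9976 kg, h = 9.99998 m, t = 25.002 s
P = mgh/t = (65.9976)(10.4)(9.99998)/25.002 = 274.5 W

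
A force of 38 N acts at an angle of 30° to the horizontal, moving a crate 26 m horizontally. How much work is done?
W = F·d·cosθ = (38)(26)cos(30°) = 855.6 J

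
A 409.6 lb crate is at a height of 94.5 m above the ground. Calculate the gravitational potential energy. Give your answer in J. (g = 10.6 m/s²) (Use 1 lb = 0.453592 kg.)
Convert to SI: m = 185.791 kg, h = 94.5 m
PE = mgh = (185.791)(10.6)(94.5) = 186100 J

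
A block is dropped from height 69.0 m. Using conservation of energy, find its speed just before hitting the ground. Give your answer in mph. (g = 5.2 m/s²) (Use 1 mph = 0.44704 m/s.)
mgh = ½mv² ⇒ v = √(2gh) = √(2·5.2·69.0) = 26.7881 m/s = 59.92 mph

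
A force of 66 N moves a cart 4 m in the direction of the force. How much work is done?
W = F·d = (66)(4) = 264.0 J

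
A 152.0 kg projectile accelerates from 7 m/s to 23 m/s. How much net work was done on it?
W = ΔKE = ½m(v₂² − v₁²) = ½(152.0)(23² − 7²) = 36480.0 J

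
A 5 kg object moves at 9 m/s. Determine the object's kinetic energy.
KE = ½mv² = ½(5)(9)² = 202.5 J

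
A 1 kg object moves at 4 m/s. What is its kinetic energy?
KE = ½mv² = ½(1)(4)² = 8.0 J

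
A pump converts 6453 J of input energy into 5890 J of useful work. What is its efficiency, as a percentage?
η = W_out/W_in = 5890/6453 = 91.28%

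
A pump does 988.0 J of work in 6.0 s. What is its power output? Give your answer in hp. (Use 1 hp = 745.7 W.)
P = W/t = 988.0/6.0 = 164.667 W = 0.2208 hp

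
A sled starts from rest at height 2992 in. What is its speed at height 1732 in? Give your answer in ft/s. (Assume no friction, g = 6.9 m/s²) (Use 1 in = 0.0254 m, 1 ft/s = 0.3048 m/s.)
Convert to SI: h₁−h₂ = 32.004 m
mgh₁ = mgh₂ + ½mv² ⇒ v = √(2g(h₁−h₂)) = √(2·6.9·32.004) = 21.0156 m/s = 68.95 ft/s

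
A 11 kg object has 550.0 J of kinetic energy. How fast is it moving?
v = √(2·KE/m) = √(2·550.0/11) = 10.0 m/s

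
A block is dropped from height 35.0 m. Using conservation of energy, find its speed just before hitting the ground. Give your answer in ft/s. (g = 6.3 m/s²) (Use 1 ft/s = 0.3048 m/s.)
mgh = ½mv² ⇒ v = √(2gh) = √(2·6.3·35.0) = 21.0 m/s = 68.9 ft/s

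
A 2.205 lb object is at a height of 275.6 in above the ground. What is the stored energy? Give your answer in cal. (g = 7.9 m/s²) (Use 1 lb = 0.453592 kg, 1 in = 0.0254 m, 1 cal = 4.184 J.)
Convert to SI: m = 1.00017 kg, h = 7.00024 m
PE = mgh = (1.00017)(7.9)(7.00024) = 55.3113 J = 13.22 cal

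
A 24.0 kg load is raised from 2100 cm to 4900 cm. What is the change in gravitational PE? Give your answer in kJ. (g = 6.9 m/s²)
Convert to SI: m = 24.0 kg, Δh = 28.0 m
ΔPE = mgΔh = (24.0)(6.9)(28.0) = 4636.8 J = 4.637 kJ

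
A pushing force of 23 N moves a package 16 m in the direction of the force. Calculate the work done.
W = F·d = (23)(16) = 368.0 J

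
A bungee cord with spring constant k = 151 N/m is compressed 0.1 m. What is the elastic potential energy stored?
PE = ½kx² = ½(151)(0.1)² = 0.755 J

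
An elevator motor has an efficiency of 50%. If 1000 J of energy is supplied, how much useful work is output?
W_out = η·W_in = 0.5·1000 = 500.0 J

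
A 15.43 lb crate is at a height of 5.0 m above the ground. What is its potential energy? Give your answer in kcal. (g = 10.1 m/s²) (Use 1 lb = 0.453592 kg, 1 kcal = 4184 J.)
Convert to SI: m = 6.99892 kg, h = 5.0 m
PE = mgh = (6.99892)(10.1)(5.0) = 353.446 J = 0.08448 kcal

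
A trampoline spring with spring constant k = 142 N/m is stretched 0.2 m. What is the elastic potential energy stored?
PE = ½kx² = ½(142)(0.2)² = 2.84 J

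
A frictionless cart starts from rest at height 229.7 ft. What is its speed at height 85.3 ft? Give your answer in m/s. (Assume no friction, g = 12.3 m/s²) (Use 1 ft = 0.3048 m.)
Convert to SI: h₁−h₂ = 44.0131 m
mgh₁ = mgh₂ + ½mv² ⇒ v = √(2g(h₁−h₂)) = √(2·12.3·44.0131) = 32.9 m/s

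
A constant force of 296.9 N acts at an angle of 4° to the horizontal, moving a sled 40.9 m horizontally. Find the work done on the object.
W = F·d·cosθ = (296.9)(40.9)cos(4°) = 12110 J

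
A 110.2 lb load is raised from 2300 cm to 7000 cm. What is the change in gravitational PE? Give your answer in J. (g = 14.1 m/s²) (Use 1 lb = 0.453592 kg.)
Convert to SI: m = 49.9858 kg, Δh = 47.0 m
ΔPE = mgΔh = (49.9858)(14.1)(47.0) = 33130 J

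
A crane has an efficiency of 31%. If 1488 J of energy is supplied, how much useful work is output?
W_out = η·W_in = 0.31·1488 = 461.28 J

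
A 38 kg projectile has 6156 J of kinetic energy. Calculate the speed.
v = √(2·KE/m) = √(2·6156/38) = 18.0 m/s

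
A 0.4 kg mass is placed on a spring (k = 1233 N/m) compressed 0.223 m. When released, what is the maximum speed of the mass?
½kx² = ½mv² ⇒ v = x√(k/m) = (0.223)√(1233/0.4) = 12.38 m/s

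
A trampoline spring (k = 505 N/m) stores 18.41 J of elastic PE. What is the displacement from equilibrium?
x = √(2·PE/k) = √(2·18.41/505) = 0.27 m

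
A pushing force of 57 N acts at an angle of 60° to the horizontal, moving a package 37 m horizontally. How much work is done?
W = F·d·cosθ = (57)(37)cos(60°) = 1055 J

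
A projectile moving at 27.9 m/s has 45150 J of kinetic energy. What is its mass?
m = 2·KE/v² = 2·45150/(27.9)² = 116.0 kg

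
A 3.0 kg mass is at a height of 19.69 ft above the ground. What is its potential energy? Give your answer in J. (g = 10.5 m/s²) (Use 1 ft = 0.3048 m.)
Convert to SI: m = 3.0 kg, h = 6.00151 m
PE = mgh = (3.0)(10.5)(6.00151) = 189.0 J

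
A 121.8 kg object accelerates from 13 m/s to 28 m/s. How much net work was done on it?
W = ΔKE = ½m(v₂² − v₁²) = ½(121.8)(28² − 13²) = 37453.5 J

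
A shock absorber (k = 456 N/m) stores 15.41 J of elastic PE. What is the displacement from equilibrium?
x = √(2·PE/k) = √(2·15.41/456) = 0.26 m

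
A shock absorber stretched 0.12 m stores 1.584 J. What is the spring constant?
k = 2·PE/x² = 2·1.584/(0.12)² = 220.0 N/m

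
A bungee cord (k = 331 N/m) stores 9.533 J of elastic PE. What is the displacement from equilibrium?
x = √(2·PE/k) = √(2·9.533/331) = 0.24 m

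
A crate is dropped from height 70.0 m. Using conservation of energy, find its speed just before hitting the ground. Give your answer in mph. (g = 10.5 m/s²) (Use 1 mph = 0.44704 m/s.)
mgh = ½mv² ⇒ v = √(2gh) = √(2·10.5·70.0) = 38.3406 m/s = 85.77 mph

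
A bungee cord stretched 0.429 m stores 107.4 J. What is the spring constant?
k = 2·PE/x² = 2·107.4/(0.429)² = 1167 N/m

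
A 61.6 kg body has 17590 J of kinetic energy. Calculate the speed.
v = √(2·KE/m) = √(2·17590/61.6) = 23.9 m/s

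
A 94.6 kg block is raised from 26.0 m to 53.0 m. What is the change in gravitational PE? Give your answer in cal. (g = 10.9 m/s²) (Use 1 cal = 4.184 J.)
ΔPE = mgΔh = (94.6)(10.9)(27.0) = 27840.8 J = 6654 cal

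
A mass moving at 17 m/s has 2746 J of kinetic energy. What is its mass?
m = 2·KE/v² = 2·2746/(17)² = 19.0 kg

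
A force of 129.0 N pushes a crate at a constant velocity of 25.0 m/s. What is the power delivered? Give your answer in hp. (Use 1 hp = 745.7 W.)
P = Fv = (129.0)(25.0) = 3225.0 W = 4.325 hp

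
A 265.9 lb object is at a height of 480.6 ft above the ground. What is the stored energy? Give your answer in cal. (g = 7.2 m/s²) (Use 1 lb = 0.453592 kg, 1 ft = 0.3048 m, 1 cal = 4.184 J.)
Convert to SI: m = 120.61 kg, h = 146.487 m
PE = mgh = (120.61)(7.2)(146.487) = 127208 J = 30400 cal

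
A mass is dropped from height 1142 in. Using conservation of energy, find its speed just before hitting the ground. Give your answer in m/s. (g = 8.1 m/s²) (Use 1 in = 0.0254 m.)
Convert to SI: h = 29.0068 m
mgh = ½mv² ⇒ v = √(2gh) = √(2·8.1·29.0068) = 21.68 m/s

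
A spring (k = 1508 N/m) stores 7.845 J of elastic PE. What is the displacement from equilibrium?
x = √(2·PE/k) = √(2·7.845/1508) = 0.102 m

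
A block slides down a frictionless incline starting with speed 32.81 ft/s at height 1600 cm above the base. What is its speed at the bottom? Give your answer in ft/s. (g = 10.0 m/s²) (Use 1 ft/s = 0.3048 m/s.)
Convert to SI: v₀ = 10.0005 m/s, h = 16.0 m
½mv₀² + mgh = ½mv² ⇒ v = √(v₀² + 2gh) = √(10.0005² + 2·10.0·16.0) = 20.4941 m/s = 67.24 ft/s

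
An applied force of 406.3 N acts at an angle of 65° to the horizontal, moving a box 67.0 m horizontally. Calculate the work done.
W = F·d·cosθ = (406.3)(67.0)cos(65°) = 11500 J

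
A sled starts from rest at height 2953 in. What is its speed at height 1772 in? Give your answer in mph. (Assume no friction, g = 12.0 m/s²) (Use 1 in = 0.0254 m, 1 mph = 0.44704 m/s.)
Convert to SI: h₁−h₂ = 29.9974 m
mgh₁ = mgh₂ + ½mv² ⇒ v = √(2g(h₁−h₂)) = √(2·12.0·29.9974) = 26.8317 m/s = 60.02 mph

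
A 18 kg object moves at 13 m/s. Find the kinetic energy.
KE = ½mv² = ½(18)(13)² = 1521.0 J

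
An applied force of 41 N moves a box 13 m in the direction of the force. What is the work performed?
W = F·d = (41)(13) = 533.0 J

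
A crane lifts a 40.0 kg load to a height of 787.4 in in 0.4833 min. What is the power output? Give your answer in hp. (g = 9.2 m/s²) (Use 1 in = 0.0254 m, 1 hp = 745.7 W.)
Convert to SI: m = 40.0 kg, h = 20.0 m, t = 28.998 s
P = mgh/t = (40.0)(9.2)(20.0)/28.998 = 253.81 W = 0.3404 hp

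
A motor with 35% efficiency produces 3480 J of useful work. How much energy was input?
W_in = W_out/η = 3480/0.35 = 9943 J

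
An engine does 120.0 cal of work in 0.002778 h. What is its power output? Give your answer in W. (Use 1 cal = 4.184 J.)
Convert to SI: W = 502.08 J, t = 10.0008 s
P = W/t = 502.08/10.0008 = 50.2 W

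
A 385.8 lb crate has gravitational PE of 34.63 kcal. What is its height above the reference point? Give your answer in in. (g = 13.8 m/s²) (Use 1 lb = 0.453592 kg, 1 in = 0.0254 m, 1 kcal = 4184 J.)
Convert to SI: m = 174.996 kg, PE = 144892 J
h = PE/(mg) = 144892/(174.996·13.8) = 59.9981 m = 2362 in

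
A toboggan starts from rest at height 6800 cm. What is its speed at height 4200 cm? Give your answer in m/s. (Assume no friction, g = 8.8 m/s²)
Convert to SI: h₁−h₂ = 26.0 m
mgh₁ = mgh₂ + ½mv² ⇒ v = √(2g(h₁−h₂)) = √(2·8.8·26.0) = 21.39 m/s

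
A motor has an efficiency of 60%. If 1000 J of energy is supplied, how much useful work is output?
W_out = η·W_in = 0.6·1000 = 600.0 J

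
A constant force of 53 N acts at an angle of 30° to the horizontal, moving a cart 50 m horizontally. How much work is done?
W = F·d·cosθ = (53)(50)cos(30°) = 2295 J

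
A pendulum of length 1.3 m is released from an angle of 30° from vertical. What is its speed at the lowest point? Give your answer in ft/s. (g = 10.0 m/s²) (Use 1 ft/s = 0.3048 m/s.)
h = L(1 − cosθ) = 1.3(1 − cos30°) = 0.174167 m
v = √(2gh) = √(2·10.0·0.174167) = 1.86637 m/s = 6.123 ft/s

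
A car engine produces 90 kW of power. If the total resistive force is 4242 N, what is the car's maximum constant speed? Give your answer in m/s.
P = Fv ⇒ v = P/F = 90000 W/4242.0 N = 21.22 m/s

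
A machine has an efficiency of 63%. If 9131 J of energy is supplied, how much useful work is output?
W_out = η·W_in = 0.63·9131 = 5752.53 J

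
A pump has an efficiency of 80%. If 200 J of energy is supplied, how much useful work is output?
W_out = η·W_in = 0.8·200 = 160.0 J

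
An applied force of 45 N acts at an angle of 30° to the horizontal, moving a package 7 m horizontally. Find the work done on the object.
W = F·d·cosθ = (45)(7)cos(30°) = 272.8 J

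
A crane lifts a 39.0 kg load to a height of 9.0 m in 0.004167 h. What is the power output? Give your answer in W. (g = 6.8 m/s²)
Convert to SI: m = 39.0 kg, h = 9.0 m, t = 15.0012 s
P = mgh/t = (39.0)(6.8)(9.0)/15.0012 = 159.1 W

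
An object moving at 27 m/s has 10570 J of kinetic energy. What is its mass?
m = 2·KE/v² = 2·10570/(27)² = 29.0 kg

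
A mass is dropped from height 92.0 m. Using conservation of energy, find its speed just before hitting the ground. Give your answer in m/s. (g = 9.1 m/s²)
mgh = ½mv² ⇒ v = √(2gh) = √(2·9.1·92.0) = 40.92 m/s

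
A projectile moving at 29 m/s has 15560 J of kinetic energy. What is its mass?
m = 2·KE/v² = 2·15560/(29)² = 37.0 kg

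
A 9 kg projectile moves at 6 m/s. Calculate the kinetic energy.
KE = ½mv² = ½(9)(6)² = 162.0 J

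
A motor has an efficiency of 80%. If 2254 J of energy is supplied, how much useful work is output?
W_out = η·W_in = 0.8·2254 = 1803.2 J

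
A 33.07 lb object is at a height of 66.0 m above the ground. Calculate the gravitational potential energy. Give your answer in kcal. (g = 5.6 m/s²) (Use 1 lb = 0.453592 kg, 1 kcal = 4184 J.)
Convert to SI: m = 15.0003 kg, h = 66.0 m
PE = mgh = (15.0003)(5.6)(66.0) = 5544.11 J = 1.325 kcal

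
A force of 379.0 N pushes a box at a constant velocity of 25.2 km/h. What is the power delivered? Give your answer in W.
Convert to SI: F = 379.0 N, v = 7.0 m/s
P = Fv = (379.0)(7.0) = 2653 W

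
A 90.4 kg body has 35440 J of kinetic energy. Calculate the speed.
v = √(2·KE/m) = √(2·35440/90.4) = 28.0 m/s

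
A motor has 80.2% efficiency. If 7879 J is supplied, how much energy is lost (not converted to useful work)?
W_lost = W_in(1 − η) = 7879·(1 − 0.802) = 1560 J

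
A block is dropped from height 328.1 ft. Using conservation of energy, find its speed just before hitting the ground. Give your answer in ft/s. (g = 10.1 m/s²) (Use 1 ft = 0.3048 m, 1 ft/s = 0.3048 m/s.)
Convert to SI: h = 100.005 m
mgh = ½mv² ⇒ v = √(2gh) = √(2·10.1·100.005) = 44.9455 m/s = 147.5 ft/s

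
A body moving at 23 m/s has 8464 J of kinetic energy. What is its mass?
m = 2·KE/v² = 2·8464/(23)² = 32.0 kg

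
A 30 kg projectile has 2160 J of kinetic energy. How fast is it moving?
v = √(2·KE/m) = √(2·2160/30) = 12.0 m/s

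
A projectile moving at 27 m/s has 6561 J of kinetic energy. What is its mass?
m = 2·KE/v² = 2·6561/(27)² = 18.0 kg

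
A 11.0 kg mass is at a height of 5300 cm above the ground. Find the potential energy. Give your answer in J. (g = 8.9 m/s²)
Convert to SI: m = 11.0 kg, h = 53.0 m
PE = mgh = (11.0)(8.9)(53.0) = 5189 J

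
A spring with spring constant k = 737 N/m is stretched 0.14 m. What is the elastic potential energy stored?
PE = ½kx² = ½(737)(0.14)² = 7.223 J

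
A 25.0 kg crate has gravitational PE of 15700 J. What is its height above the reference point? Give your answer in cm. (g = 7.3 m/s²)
h = PE/(mg) = 15700.0/(25.0·7.3) = 86.0274 m = 8603 cm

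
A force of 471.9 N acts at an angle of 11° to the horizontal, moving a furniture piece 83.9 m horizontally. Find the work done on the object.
W = F·d·cosθ = (471.9)(83.9)cos(11°) = 38860 J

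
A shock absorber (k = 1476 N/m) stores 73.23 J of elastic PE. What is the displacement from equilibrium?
x = √(2·PE/k) = √(2·73.23/1476) = 0.315 m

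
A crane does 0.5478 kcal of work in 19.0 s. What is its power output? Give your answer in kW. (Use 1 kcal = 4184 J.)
Convert to SI: W = 2292.0 J, t = 19.0 s
P = W/t = 2292.0/19.0 = 120.631 W = 0.1206 kW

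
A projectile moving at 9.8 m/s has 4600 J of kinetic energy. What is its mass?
m = 2·KE/v² = 2·4600/(9.8)² = 95.79 kg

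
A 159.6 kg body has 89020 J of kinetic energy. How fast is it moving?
v = √(2·KE/m) = √(2·89020/159.6) = 33.4 m/s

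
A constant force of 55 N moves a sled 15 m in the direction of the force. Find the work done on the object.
W = F·d = (55)(15) = 825.0 J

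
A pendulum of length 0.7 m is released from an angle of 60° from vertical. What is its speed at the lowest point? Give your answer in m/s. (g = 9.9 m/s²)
h = L(1 − cosθ) = 0.7(1 − cos60°) = 0.35 m
v = √(2gh) = √(2·9.9·0.35) = 2.632 m/s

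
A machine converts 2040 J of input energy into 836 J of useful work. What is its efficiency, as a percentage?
η = W_out/W_in = 836/2040 = 40.98%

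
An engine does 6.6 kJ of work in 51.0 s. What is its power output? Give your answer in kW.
Convert to SI: W = 6600.0 J, t = 51.0 s
P = W/t = 6600.0/51.0 = 129.412 W = 0.1294 kW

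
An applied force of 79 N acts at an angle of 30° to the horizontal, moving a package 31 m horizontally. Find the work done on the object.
W = F·d·cosθ = (79)(31)cos(30°) = 2121 J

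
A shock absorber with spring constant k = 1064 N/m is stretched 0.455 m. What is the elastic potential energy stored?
PE = ½kx² = ½(1064)(0.455)² = 110.1 J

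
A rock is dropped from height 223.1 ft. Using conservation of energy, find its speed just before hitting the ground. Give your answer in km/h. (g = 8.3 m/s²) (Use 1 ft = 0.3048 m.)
Convert to SI: h = 68.0009 m
mgh = ½mv² ⇒ v = √(2gh) = √(2·8.3·68.0009) = 33.5978 m/s = 121.0 km/h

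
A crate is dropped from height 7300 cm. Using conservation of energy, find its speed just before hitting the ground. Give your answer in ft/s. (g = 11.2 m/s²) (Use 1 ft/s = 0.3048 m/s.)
Convert to SI: h = 73.0 m
mgh = ½mv² ⇒ v = √(2gh) = √(2·11.2·73.0) = 40.4376 m/s = 132.7 ft/s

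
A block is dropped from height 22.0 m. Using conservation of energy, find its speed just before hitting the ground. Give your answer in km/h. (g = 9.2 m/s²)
mgh = ½mv² ⇒ v = √(2gh) = √(2·9.2·22.0) = 20.1196 m/s = 72.43 km/h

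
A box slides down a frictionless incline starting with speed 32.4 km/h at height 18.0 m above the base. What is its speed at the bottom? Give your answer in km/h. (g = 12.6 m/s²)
Convert to SI: v₀ = 9.0 m/s, h = 18.0 m
½mv₀² + mgh = ½mv² ⇒ v = √(v₀² + 2gh) = √(9.0² + 2·12.6·18.0) = 23.1214 m/s = 83.24 km/h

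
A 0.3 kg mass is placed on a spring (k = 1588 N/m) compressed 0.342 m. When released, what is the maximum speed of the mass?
½kx² = ½mv² ⇒ v = x√(k/m) = (0.342)√(1588/0.3) = 24.88 m/s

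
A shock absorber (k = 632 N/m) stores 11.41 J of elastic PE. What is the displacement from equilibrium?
x = √(2·PE/k) = √(2·11.41/632) = 0.19 m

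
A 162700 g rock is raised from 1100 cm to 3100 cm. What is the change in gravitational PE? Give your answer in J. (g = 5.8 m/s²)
Convert to SI: m = 162.7 kg, Δh = 20.0 m
ΔPE = mgΔh = (162.7)(5.8)(20.0) = 18870 J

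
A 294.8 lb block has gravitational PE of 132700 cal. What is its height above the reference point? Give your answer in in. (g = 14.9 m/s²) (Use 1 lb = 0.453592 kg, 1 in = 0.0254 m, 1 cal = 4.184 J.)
Convert to SI: m = 133.719 kg, PE = 555217 J
h = PE/(mg) = 555217/(133.719·14.9) = 278.666 m = 10970 in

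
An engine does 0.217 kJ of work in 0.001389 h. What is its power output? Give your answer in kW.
Convert to SI: W = 217.0 J, t = 5.0004 s
P = W/t = 217.0/5.0004 = 43.3965 W = 0.0434 kW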